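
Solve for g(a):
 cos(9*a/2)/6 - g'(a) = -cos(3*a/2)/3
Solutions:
 g(a) = C1 + 2*sin(3*a/2)/9 + sin(9*a/2)/27


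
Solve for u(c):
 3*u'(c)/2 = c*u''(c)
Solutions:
 u(c) = C1 + C2*c^(5/2)


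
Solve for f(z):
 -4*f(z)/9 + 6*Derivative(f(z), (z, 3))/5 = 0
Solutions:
 f(z) = C3*exp(10^(1/3)*z/3) + (C1*sin(10^(1/3)*sqrt(3)*z/6) + C2*cos(10^(1/3)*sqrt(3)*z/6))*exp(-10^(1/3)*z/6)


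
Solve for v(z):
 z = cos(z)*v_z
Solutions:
 v(z) = C1 + Integral(z/cos(z), z)


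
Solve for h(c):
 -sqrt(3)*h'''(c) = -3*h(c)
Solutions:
 h(c) = C3*exp(3^(1/6)*c) + (C1*sin(3^(2/3)*c/2) + C2*cos(3^(2/3)*c/2))*exp(-3^(1/6)*c/2)


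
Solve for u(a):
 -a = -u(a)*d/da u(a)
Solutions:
 u(a) = -sqrt(C1 + a^2)
 u(a) = sqrt(C1 + a^2)


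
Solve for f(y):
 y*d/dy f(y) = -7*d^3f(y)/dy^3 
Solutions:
 f(y) = C1 + Integral(C2*airyai(-7^(2/3)*y/7) + C3*airybi(-7^(2/3)*y/7), y)


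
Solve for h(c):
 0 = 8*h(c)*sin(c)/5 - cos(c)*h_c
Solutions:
 h(c) = C1/cos(c)^(8/5)


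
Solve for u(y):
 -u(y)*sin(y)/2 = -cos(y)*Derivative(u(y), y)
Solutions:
 u(y) = C1/sqrt(cos(y))


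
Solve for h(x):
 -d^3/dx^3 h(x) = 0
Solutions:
 h(x) = C1 + C2*x + C3*x^2


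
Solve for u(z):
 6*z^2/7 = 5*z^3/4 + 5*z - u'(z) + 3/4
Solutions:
 u(z) = C1 + 5*z^4/16 - 2*z^3/7 + 5*z^2/2 + 3*z/4


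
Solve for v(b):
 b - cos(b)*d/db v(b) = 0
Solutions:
 v(b) = C1 + Integral(b/cos(b), b)


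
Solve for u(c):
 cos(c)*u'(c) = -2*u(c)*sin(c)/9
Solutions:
 u(c) = C1*cos(c)^(2/9)


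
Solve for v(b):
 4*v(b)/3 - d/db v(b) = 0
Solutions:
 v(b) = C1*exp(4*b/3)


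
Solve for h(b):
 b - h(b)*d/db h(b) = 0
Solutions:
 h(b) = -sqrt(C1 + b^2)
 h(b) = sqrt(C1 + b^2)


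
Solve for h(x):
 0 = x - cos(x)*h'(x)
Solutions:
 h(x) = C1 + Integral(x/cos(x), x)


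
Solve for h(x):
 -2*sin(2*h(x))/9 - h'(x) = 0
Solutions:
 2*x/9 + log(cos(2*h(x)) - 1)/4 - log(cos(2*h(x)) + 1)/4 = C1


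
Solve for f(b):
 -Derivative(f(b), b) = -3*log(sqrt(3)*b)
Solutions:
 f(b) = C1 + 3*b*log(b) - 3*b + 3*b*log(3)/2


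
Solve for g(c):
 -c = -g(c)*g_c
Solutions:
 g(c) = -sqrt(C1 + c^2)
 g(c) = sqrt(C1 + c^2)


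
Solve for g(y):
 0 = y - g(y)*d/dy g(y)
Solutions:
 g(y) = -sqrt(C1 + y^2)
 g(y) = sqrt(C1 + y^2)


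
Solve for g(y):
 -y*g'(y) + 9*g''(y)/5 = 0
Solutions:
 g(y) = C1 + C2*erfi(sqrt(10)*y/6)


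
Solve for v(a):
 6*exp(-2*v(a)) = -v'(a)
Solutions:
 v(a) = log(-sqrt(C1 - 12*a))
 v(a) = log(C1 - 12*a)/2


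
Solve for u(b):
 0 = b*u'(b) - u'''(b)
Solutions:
 u(b) = C1 + Integral(C2*airyai(b) + C3*airybi(b), b)


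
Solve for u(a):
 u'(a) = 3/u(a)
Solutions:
 u(a) = -sqrt(C1 + 6*a)
 u(a) = sqrt(C1 + 6*a)


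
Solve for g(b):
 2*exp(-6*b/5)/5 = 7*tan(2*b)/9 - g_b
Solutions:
 g(b) = C1 + 7*log(tan(2*b)^2 + 1)/36 + exp(-6*b/5)/3


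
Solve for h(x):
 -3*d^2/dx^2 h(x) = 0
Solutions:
 h(x) = C1 + C2*x


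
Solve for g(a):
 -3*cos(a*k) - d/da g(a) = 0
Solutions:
 g(a) = C1 - 3*sin(a*k)/k


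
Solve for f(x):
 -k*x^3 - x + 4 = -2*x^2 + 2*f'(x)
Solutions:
 f(x) = C1 - k*x^4/8 + x^3/3 - x^2/4 + 2*x


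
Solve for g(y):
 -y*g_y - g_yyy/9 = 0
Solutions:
 g(y) = C1 + Integral(C2*airyai(-3^(2/3)*y) + C3*airybi(-3^(2/3)*y), y)


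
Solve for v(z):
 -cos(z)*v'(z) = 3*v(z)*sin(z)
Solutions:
 v(z) = C1*cos(z)^3


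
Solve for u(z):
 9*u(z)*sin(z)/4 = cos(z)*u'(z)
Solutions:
 u(z) = C1/cos(z)^(9/4)


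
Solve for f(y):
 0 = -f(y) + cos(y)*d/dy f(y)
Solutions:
 f(y) = C1*sqrt(sin(y) + 1)/sqrt(sin(y) - 1)


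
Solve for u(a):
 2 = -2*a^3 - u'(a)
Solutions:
 u(a) = C1 - a^4/2 - 2*a


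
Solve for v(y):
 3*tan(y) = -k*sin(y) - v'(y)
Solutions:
 v(y) = C1 + k*cos(y) + 3*log(cos(y))


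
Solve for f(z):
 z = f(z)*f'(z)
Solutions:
 f(z) = -sqrt(C1 + z^2)
 f(z) = sqrt(C1 + z^2)


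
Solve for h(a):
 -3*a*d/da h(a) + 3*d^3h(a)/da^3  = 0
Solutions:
 h(a) = C1 + Integral(C2*airyai(a) + C3*airybi(a), a)


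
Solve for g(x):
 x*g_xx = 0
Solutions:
 g(x) = C1 + C2*x


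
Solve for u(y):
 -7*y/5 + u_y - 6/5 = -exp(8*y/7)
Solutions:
 u(y) = C1 + 7*y^2/10 + 6*y/5 - 7*exp(8*y/7)/8


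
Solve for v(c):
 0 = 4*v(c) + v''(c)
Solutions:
 v(c) = C1*sin(2*c) + C2*cos(2*c)


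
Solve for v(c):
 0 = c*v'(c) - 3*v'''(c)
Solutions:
 v(c) = C1 + Integral(C2*airyai(3^(2/3)*c/3) + C3*airybi(3^(2/3)*c/3), c)


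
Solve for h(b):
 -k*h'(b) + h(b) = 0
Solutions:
 h(b) = C1*exp(b/k)


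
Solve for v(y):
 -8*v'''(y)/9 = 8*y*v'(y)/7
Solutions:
 v(y) = C1 + Integral(C2*airyai(-21^(2/3)*y/7) + C3*airybi(-21^(2/3)*y/7), y)


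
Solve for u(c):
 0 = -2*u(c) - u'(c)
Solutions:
 u(c) = C1*exp(-2*c)


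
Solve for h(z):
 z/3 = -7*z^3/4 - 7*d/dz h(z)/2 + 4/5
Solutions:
 h(z) = C1 - z^4/8 - z^2/21 + 8*z/35


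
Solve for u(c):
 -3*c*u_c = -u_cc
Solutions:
 u(c) = C1 + C2*erfi(sqrt(6)*c/2)


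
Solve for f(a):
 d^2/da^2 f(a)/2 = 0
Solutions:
 f(a) = C1 + C2*a


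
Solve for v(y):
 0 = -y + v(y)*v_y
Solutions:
 v(y) = -sqrt(C1 + y^2)
 v(y) = sqrt(C1 + y^2)


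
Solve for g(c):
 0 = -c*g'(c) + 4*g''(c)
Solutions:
 g(c) = C1 + C2*erfi(sqrt(2)*c/4)


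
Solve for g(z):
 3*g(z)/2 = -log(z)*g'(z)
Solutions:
 g(z) = C1*exp(-3*li(z)/2)


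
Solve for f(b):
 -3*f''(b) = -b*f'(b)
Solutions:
 f(b) = C1 + C2*erfi(sqrt(6)*b/6)


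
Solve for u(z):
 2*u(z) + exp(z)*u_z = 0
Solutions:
 u(z) = C1*exp(2*exp(-z))


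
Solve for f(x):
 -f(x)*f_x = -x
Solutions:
 f(x) = -sqrt(C1 + x^2)
 f(x) = sqrt(C1 + x^2)


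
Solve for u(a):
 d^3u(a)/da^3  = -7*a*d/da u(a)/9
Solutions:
 u(a) = C1 + Integral(C2*airyai(-21^(1/3)*a/3) + C3*airybi(-21^(1/3)*a/3), a)


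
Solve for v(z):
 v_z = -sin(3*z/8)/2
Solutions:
 v(z) = C1 + 4*cos(3*z/8)/3


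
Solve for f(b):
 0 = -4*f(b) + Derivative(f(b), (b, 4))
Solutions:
 f(b) = C1*exp(-sqrt(2)*b) + C2*exp(sqrt(2)*b) + C3*sin(sqrt(2)*b) + C4*cos(sqrt(2)*b)


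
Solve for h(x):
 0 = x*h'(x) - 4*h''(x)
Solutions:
 h(x) = C1 + C2*erfi(sqrt(2)*x/4)


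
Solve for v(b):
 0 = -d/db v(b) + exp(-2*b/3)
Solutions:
 v(b) = C1 - 3*exp(-2*b/3)/2


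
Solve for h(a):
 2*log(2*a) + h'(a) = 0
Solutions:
 h(a) = C1 - 2*a*log(a) - a*log(4) + 2*a


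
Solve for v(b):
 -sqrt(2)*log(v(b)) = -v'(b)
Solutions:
 li(v(b)) = C1 + sqrt(2)*b


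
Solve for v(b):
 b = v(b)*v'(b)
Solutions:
 v(b) = -sqrt(C1 + b^2)
 v(b) = sqrt(C1 + b^2)


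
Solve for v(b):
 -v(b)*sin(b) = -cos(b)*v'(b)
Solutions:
 v(b) = C1/cos(b)


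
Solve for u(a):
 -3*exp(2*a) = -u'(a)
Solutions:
 u(a) = C1 + 3*exp(2*a)/2


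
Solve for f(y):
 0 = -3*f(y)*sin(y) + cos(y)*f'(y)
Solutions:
 f(y) = C1/cos(y)^3


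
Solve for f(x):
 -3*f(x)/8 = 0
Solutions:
 f(x) = 0


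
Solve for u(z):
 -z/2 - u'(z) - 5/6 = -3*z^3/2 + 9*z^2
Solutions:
 u(z) = C1 + 3*z^4/8 - 3*z^3 - z^2/4 - 5*z/6


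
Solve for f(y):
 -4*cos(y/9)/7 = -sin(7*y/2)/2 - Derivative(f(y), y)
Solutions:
 f(y) = C1 + 36*sin(y/9)/7 + cos(7*y/2)/7


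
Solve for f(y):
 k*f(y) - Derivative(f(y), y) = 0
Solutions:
 f(y) = C1*exp(k*y)


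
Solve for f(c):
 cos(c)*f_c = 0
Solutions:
 f(c) = C1


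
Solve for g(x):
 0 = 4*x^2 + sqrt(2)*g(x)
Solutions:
 g(x) = -2*sqrt(2)*x^2


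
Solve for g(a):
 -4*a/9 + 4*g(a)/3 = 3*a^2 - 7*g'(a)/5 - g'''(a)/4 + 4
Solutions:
 g(a) = C1*exp(-3^(1/3)*a*(-5*(3 + sqrt(10770)/25)^(1/3) + 7*3^(1/3)/(3 + sqrt(10770)/25)^(1/3))/15)*sin(sqrt(3)*a*(21/(9 + 3*sqrt(10770)/25)^(1/3) + 5*(9 + 3*sqrt(10770)/25)^(1/3))/15) + C2*exp(-3^(1/3)*a*(-5*(3 + sqrt(10770)/25)^(1/3) + 7*3^(1/3)/(3 + sqrt(10770)/25)^(1/3))/15)*cos(sqrt(3)*a*(21/(9 + 3*sqrt(10770)/25)^(1/3) + 5*(9 + 3*sqrt(10770)/25)^(1/3))/15) + C3*exp(2*3^(1/3)*a*(-5*(3 + sqrt(10770)/25)^(1/3) + 7*3^(1/3)/(3 + sqrt(10770)/25)^(1/3))/15) + 9*a^2/4 - 527*a/120 + 6089/800


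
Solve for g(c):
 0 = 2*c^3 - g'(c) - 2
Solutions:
 g(c) = C1 + c^4/2 - 2*c


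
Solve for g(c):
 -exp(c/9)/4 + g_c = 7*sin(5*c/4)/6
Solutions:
 g(c) = C1 + 9*exp(c/9)/4 - 14*cos(5*c/4)/15


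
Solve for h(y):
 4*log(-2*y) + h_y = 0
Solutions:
 h(y) = C1 - 4*y*log(-y) + 4*y*(1 - log(2))


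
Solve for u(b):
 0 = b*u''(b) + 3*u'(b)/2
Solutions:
 u(b) = C1 + C2/sqrt(b)


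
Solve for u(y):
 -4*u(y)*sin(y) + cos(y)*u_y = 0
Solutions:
 u(y) = C1/cos(y)^4


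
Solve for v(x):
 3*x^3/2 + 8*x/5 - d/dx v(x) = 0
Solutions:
 v(x) = C1 + 3*x^4/8 + 4*x^2/5


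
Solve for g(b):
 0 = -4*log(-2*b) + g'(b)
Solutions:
 g(b) = C1 + 4*b*log(-b) + 4*b*(-1 + log(2))


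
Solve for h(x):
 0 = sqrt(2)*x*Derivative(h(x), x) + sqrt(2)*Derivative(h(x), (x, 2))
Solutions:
 h(x) = C1 + C2*erf(sqrt(2)*x/2)


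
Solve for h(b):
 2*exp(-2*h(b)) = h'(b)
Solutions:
 h(b) = log(-sqrt(C1 + 4*b))
 h(b) = log(C1 + 4*b)/2


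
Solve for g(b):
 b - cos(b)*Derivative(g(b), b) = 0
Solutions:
 g(b) = C1 + Integral(b/cos(b), b)


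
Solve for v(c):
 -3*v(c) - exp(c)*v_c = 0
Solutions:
 v(c) = C1*exp(3*exp(-c))


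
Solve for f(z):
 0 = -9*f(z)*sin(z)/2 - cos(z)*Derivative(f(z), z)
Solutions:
 f(z) = C1*cos(z)^(9/2)


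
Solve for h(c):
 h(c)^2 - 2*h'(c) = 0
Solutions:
 h(c) = -2/(C1 + c)


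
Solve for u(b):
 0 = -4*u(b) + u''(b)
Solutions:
 u(b) = C1*exp(-2*b) + C2*exp(2*b)


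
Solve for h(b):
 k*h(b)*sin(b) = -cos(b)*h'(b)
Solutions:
 h(b) = C1*exp(k*log(cos(b)))


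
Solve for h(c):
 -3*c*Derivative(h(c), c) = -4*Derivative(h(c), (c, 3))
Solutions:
 h(c) = C1 + Integral(C2*airyai(6^(1/3)*c/2) + C3*airybi(6^(1/3)*c/2), c)


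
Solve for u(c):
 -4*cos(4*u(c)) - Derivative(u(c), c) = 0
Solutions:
 u(c) = -asin((C1 + exp(32*c))/(C1 - exp(32*c)))/4 + pi/4
 u(c) = asin((C1 + exp(32*c))/(C1 - exp(32*c)))/4


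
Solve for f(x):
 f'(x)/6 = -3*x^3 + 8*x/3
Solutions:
 f(x) = C1 - 9*x^4/2 + 8*x^2


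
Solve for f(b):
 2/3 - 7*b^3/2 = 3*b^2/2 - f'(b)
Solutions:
 f(b) = C1 + 7*b^4/8 + b^3/2 - 2*b/3


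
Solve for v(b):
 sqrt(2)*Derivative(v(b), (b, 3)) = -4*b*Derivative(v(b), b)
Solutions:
 v(b) = C1 + Integral(C2*airyai(-sqrt(2)*b) + C3*airybi(-sqrt(2)*b), b)


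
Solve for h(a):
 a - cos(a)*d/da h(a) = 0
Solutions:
 h(a) = C1 + Integral(a/cos(a), a)


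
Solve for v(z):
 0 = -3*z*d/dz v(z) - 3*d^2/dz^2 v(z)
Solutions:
 v(z) = C1 + C2*erf(sqrt(2)*z/2)


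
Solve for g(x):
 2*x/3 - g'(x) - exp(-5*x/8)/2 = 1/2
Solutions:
 g(x) = C1 + x^2/3 - x/2 + 4*exp(-5*x/8)/5


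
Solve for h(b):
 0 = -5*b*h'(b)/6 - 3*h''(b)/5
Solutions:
 h(b) = C1 + C2*erf(5*b/6)


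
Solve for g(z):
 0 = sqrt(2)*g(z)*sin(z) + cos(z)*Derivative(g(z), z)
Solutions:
 g(z) = C1*cos(z)^(sqrt(2))


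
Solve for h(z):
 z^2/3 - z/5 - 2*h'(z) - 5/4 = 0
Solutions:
 h(z) = C1 + z^3/18 - z^2/20 - 5*z/8


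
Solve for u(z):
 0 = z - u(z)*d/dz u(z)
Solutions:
 u(z) = -sqrt(C1 + z^2)
 u(z) = sqrt(C1 + z^2)


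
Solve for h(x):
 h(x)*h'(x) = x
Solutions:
 h(x) = -sqrt(C1 + x^2)
 h(x) = sqrt(C1 + x^2)


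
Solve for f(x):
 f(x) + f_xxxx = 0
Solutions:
 f(x) = (C1*sin(sqrt(2)*x/2) + C2*cos(sqrt(2)*x/2))*exp(-sqrt(2)*x/2) + (C3*sin(sqrt(2)*x/2) + C4*cos(sqrt(2)*x/2))*exp(sqrt(2)*x/2)


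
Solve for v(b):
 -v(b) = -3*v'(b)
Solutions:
 v(b) = C1*exp(b/3)


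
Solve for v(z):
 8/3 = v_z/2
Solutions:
 v(z) = C1 + 16*z/3


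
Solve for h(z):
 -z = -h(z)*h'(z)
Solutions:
 h(z) = -sqrt(C1 + z^2)
 h(z) = sqrt(C1 + z^2)


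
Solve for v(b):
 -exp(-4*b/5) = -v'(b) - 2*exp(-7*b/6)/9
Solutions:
 v(b) = C1 - 5*exp(-4*b/5)/4 + 4*exp(-7*b/6)/21


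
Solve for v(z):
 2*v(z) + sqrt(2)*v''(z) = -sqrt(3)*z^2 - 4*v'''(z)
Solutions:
 v(z) = C1*exp(z*(-2*sqrt(2) + 2^(2/3)/(sqrt(2) + 216 + sqrt(-2 + (sqrt(2) + 216)^2))^(1/3) + 2^(1/3)*(sqrt(2) + 216 + sqrt(-2 + (sqrt(2) + 216)^2))^(1/3))/24)*sin(2^(1/3)*sqrt(3)*z*(-(sqrt(2) + 216 + sqrt(-2 + (sqrt(2) + 216)^2))^(1/3) + 2^(1/3)/(sqrt(2) + 216 + sqrt(-2 + (sqrt(2) + 216)^2))^(1/3))/24) + C2*exp(z*(-2*sqrt(2) + 2^(2/3)/(sqrt(2) + 216 + sqrt(-2 + (sqrt(2) + 216)^2))^(1/3) + 2^(1/3)*(sqrt(2) + 216 + sqrt(-2 + (sqrt(2) + 216)^2))^(1/3))/24)*cos(2^(1/3)*sqrt(3)*z*(-(sqrt(2) + 216 + sqrt(-2 + (sqrt(2) + 216)^2))^(1/3) + 2^(1/3)/(sqrt(2) + 216 + sqrt(-2 + (sqrt(2) + 216)^2))^(1/3))/24) + C3*exp(-z*(2^(2/3)/(sqrt(2) + 216 + sqrt(-2 + (sqrt(2) + 216)^2))^(1/3) + sqrt(2) + 2^(1/3)*(sqrt(2) + 216 + sqrt(-2 + (sqrt(2) + 216)^2))^(1/3))/12) - sqrt(3)*z^2/2 + sqrt(6)/2


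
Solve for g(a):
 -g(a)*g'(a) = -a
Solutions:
 g(a) = -sqrt(C1 + a^2)
 g(a) = sqrt(C1 + a^2)


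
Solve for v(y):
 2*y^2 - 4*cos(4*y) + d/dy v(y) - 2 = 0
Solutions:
 v(y) = C1 - 2*y^3/3 + 2*y + sin(4*y)


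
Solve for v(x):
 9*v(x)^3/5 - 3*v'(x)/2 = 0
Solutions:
 v(x) = -sqrt(10)*sqrt(-1/(C1 + 6*x))/2
 v(x) = sqrt(10)*sqrt(-1/(C1 + 6*x))/2


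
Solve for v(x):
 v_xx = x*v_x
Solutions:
 v(x) = C1 + C2*erfi(sqrt(2)*x/2)


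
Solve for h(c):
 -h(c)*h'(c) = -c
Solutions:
 h(c) = -sqrt(C1 + c^2)
 h(c) = sqrt(C1 + c^2)


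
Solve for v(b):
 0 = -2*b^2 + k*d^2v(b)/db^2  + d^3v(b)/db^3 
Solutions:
 v(b) = C1 + C2*b + C3*exp(-b*k) + b^4/(6*k) - 2*b^3/(3*k^2) + 2*b^2/k^3


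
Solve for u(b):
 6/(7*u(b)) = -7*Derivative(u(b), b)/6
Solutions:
 u(b) = -sqrt(C1 - 72*b)/7
 u(b) = sqrt(C1 - 72*b)/7


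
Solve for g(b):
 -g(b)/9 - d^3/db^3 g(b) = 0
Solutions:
 g(b) = C3*exp(-3^(1/3)*b/3) + (C1*sin(3^(5/6)*b/6) + C2*cos(3^(5/6)*b/6))*exp(3^(1/3)*b/6)


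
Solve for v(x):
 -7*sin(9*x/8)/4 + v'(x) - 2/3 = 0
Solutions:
 v(x) = C1 + 2*x/3 - 14*cos(9*x/8)/9


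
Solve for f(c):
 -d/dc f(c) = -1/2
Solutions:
 f(c) = C1 + c/2


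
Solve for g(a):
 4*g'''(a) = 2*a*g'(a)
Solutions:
 g(a) = C1 + Integral(C2*airyai(2^(2/3)*a/2) + C3*airybi(2^(2/3)*a/2), a)


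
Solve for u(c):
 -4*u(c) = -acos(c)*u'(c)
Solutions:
 u(c) = C1*exp(4*Integral(1/acos(c), c))


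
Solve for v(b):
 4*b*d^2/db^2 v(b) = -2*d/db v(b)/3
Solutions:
 v(b) = C1 + C2*b^(5/6)


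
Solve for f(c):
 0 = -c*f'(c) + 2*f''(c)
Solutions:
 f(c) = C1 + C2*erfi(c/2)


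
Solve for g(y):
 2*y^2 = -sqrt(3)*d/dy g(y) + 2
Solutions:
 g(y) = C1 - 2*sqrt(3)*y^3/9 + 2*sqrt(3)*y/3


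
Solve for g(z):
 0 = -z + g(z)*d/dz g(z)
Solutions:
 g(z) = -sqrt(C1 + z^2)
 g(z) = sqrt(C1 + z^2)


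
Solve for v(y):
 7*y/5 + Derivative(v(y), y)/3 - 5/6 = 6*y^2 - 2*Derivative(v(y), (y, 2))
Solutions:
 v(y) = C1 + C2*exp(-y/6) + 6*y^3 - 1101*y^2/10 + 13237*y/10


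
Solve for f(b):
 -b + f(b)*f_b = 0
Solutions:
 f(b) = -sqrt(C1 + b^2)
 f(b) = sqrt(C1 + b^2)


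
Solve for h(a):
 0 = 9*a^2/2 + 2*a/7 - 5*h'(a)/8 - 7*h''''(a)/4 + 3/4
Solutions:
 h(a) = C1 + C4*exp(-14^(2/3)*5^(1/3)*a/14) + 12*a^3/5 + 8*a^2/35 + 6*a/5 + (C2*sin(14^(2/3)*sqrt(3)*5^(1/3)*a/28) + C3*cos(14^(2/3)*sqrt(3)*5^(1/3)*a/28))*exp(14^(2/3)*5^(1/3)*a/28)


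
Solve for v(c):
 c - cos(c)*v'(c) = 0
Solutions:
 v(c) = C1 + Integral(c/cos(c), c)


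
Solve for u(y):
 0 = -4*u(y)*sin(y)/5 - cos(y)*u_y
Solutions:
 u(y) = C1*cos(y)^(4/5)


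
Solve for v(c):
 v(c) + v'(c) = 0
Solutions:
 v(c) = C1*exp(-c)


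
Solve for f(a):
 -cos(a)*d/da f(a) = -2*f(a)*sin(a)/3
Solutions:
 f(a) = C1/cos(a)^(2/3)


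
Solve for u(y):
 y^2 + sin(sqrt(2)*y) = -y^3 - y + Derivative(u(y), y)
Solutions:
 u(y) = C1 + y^4/4 + y^3/3 + y^2/2 - sqrt(2)*cos(sqrt(2)*y)/2


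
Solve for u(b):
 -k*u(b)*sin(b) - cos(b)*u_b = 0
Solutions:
 u(b) = C1*exp(k*log(cos(b)))


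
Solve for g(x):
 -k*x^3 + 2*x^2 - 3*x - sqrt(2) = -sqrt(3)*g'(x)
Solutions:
 g(x) = C1 + sqrt(3)*k*x^4/12 - 2*sqrt(3)*x^3/9 + sqrt(3)*x^2/2 + sqrt(6)*x/3


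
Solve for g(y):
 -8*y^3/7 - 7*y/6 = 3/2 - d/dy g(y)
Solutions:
 g(y) = C1 + 2*y^4/7 + 7*y^2/12 + 3*y/2


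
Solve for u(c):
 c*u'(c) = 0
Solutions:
 u(c) = C1


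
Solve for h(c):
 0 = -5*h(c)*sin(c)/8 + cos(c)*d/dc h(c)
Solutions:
 h(c) = C1/cos(c)^(5/8)


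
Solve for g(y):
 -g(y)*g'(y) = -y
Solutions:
 g(y) = -sqrt(C1 + y^2)
 g(y) = sqrt(C1 + y^2)


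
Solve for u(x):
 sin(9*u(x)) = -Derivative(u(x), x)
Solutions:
 u(x) = -acos((-C1 - exp(18*x))/(C1 - exp(18*x)))/9 + 2*pi/9
 u(x) = acos((-C1 - exp(18*x))/(C1 - exp(18*x)))/9


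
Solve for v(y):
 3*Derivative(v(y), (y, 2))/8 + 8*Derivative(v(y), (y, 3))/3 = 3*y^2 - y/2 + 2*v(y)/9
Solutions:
 v(y) = C1*exp(-y*(27*3^(1/3)/(256*sqrt(16303) + 32687)^(1/3) + 18 + 3^(2/3)*(256*sqrt(16303) + 32687)^(1/3))/384)*sin(3^(1/6)*y*(-(256*sqrt(16303) + 32687)^(1/3) + 9*3^(2/3)/(256*sqrt(16303) + 32687)^(1/3))/128) + C2*exp(-y*(27*3^(1/3)/(256*sqrt(16303) + 32687)^(1/3) + 18 + 3^(2/3)*(256*sqrt(16303) + 32687)^(1/3))/384)*cos(3^(1/6)*y*(-(256*sqrt(16303) + 32687)^(1/3) + 9*3^(2/3)/(256*sqrt(16303) + 32687)^(1/3))/128) + C3*exp(y*(-9 + 27*3^(1/3)/(256*sqrt(16303) + 32687)^(1/3) + 3^(2/3)*(256*sqrt(16303) + 32687)^(1/3))/192) - 27*y^2/2 + 9*y/4 - 729/16


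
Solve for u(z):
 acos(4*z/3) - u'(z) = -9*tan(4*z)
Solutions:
 u(z) = C1 + z*acos(4*z/3) - sqrt(9 - 16*z^2)/4 - 9*log(cos(4*z))/4


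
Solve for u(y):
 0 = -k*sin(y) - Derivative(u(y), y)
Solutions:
 u(y) = C1 + k*cos(y)


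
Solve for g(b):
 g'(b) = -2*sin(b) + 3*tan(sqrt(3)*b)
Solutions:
 g(b) = C1 - sqrt(3)*log(cos(sqrt(3)*b)) + 2*cos(b)


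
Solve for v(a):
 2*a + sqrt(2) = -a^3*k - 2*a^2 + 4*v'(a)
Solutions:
 v(a) = C1 + a^4*k/16 + a^3/6 + a^2/4 + sqrt(2)*a/4


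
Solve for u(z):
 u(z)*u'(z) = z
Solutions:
 u(z) = -sqrt(C1 + z^2)
 u(z) = sqrt(C1 + z^2)


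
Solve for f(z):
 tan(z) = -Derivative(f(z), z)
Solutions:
 f(z) = C1 + log(cos(z))


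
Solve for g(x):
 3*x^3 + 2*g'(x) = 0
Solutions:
 g(x) = C1 - 3*x^4/8


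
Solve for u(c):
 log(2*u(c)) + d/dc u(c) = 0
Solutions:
 Integral(1/(log(_y) + log(2)), (_y, u(c))) = C1 - c


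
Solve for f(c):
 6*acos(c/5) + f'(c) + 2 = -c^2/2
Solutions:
 f(c) = C1 - c^3/6 - 6*c*acos(c/5) - 2*c + 6*sqrt(25 - c^2)


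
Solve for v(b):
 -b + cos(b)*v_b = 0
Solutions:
 v(b) = C1 + Integral(b/cos(b), b)


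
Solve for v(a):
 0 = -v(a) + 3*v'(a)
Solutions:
 v(a) = C1*exp(a/3)


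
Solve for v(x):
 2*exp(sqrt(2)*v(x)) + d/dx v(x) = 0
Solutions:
 v(x) = sqrt(2)*(2*log(1/(C1 + 2*x)) - log(2))/4


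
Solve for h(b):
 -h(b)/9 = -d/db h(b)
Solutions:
 h(b) = C1*exp(b/9)


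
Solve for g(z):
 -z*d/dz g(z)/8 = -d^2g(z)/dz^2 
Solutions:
 g(z) = C1 + C2*erfi(z/4)


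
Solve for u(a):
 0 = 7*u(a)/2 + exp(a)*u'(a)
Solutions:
 u(a) = C1*exp(7*exp(-a)/2)


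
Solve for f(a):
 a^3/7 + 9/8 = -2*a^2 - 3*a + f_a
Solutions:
 f(a) = C1 + a^4/28 + 2*a^3/3 + 3*a^2/2 + 9*a/8


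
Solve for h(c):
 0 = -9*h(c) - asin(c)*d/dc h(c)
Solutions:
 h(c) = C1*exp(-9*Integral(1/asin(c), c))


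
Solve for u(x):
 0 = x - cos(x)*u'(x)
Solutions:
 u(x) = C1 + Integral(x/cos(x), x)


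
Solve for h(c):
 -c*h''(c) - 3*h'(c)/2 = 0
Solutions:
 h(c) = C1 + C2/sqrt(c)


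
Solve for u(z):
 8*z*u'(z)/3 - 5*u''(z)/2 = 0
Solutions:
 u(z) = C1 + C2*erfi(2*sqrt(30)*z/15)


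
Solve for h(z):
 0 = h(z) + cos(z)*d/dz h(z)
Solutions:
 h(z) = C1*sqrt(sin(z) - 1)/sqrt(sin(z) + 1)


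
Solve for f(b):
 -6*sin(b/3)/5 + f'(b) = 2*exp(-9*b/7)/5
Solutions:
 f(b) = C1 - 18*cos(b/3)/5 - 14*exp(-9*b/7)/45


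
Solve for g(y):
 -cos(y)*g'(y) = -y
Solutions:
 g(y) = C1 + Integral(y/cos(y), y)


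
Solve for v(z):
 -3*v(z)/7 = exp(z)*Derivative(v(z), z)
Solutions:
 v(z) = C1*exp(3*exp(-z)/7)


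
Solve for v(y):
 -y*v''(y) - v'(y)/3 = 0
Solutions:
 v(y) = C1 + C2*y^(2/3)


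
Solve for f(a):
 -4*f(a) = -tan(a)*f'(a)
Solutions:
 f(a) = C1*sin(a)^4


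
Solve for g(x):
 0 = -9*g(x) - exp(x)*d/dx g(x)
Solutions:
 g(x) = C1*exp(9*exp(-x))


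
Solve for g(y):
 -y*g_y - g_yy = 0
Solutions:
 g(y) = C1 + C2*erf(sqrt(2)*y/2)


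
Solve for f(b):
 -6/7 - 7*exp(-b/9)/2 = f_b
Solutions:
 f(b) = C1 - 6*b/7 + 63*exp(-b/9)/2


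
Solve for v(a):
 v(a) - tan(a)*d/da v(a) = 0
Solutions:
 v(a) = C1*sin(a)


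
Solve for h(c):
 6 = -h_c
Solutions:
 h(c) = C1 - 6*c


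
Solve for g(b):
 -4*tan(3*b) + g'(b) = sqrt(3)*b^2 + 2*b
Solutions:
 g(b) = C1 + sqrt(3)*b^3/3 + b^2 - 4*log(cos(3*b))/3


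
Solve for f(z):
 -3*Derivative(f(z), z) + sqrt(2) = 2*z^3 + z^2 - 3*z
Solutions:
 f(z) = C1 - z^4/6 - z^3/9 + z^2/2 + sqrt(2)*z/3


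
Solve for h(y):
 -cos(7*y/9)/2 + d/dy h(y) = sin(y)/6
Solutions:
 h(y) = C1 + 9*sin(7*y/9)/14 - cos(y)/6


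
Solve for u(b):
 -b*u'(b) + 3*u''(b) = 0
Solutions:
 u(b) = C1 + C2*erfi(sqrt(6)*b/6)


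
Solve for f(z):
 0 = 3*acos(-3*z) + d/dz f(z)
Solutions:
 f(z) = C1 - 3*z*acos(-3*z) - sqrt(1 - 9*z^2)


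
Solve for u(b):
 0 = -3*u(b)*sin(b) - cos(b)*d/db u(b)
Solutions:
 u(b) = C1*cos(b)^3


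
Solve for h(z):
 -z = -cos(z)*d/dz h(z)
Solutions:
 h(z) = C1 + Integral(z/cos(z), z)


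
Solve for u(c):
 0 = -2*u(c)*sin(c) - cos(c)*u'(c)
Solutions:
 u(c) = C1*cos(c)^2


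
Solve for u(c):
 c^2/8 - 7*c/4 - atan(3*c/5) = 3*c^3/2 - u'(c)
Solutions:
 u(c) = C1 + 3*c^4/8 - c^3/24 + 7*c^2/8 + c*atan(3*c/5) - 5*log(9*c^2 + 25)/6


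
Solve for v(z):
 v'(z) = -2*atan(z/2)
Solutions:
 v(z) = C1 - 2*z*atan(z/2) + 2*log(z^2 + 4)


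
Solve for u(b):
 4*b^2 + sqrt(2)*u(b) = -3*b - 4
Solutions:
 u(b) = sqrt(2)*(-4*b^2 - 3*b - 4)/2


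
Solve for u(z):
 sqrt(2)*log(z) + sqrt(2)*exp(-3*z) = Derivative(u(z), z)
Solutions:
 u(z) = C1 + sqrt(2)*z*log(z) - sqrt(2)*z - sqrt(2)*exp(-3*z)/3


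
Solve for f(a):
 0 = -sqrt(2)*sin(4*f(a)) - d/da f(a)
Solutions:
 f(a) = -acos((-C1 - exp(8*sqrt(2)*a))/(C1 - exp(8*sqrt(2)*a)))/4 + pi/2
 f(a) = acos((-C1 - exp(8*sqrt(2)*a))/(C1 - exp(8*sqrt(2)*a)))/4


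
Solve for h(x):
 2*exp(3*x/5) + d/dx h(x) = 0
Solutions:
 h(x) = C1 - 10*exp(3*x/5)/3


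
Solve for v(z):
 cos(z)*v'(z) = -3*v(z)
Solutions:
 v(z) = C1*(sin(z) - 1)^(3/2)/(sin(z) + 1)^(3/2)


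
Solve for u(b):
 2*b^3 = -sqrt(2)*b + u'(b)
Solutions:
 u(b) = C1 + b^4/2 + sqrt(2)*b^2/2


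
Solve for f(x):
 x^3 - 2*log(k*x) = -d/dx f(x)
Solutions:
 f(x) = C1 - x^4/4 + 2*x*log(k*x) - 2*x


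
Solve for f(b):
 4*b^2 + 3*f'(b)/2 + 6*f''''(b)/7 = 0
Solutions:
 f(b) = C1 + C4*exp(-14^(1/3)*b/2) - 8*b^3/9 + (C2*sin(14^(1/3)*sqrt(3)*b/4) + C3*cos(14^(1/3)*sqrt(3)*b/4))*exp(14^(1/3)*b/4)


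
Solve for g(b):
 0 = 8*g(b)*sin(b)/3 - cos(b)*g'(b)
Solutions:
 g(b) = C1/cos(b)^(8/3)


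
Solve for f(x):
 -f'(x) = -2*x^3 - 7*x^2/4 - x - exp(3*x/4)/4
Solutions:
 f(x) = C1 + x^4/2 + 7*x^3/12 + x^2/2 + exp(3*x/4)/3


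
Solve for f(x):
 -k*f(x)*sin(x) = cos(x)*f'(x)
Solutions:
 f(x) = C1*exp(k*log(cos(x)))


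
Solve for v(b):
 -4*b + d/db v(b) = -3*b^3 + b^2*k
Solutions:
 v(b) = C1 - 3*b^4/4 + b^3*k/3 + 2*b^2


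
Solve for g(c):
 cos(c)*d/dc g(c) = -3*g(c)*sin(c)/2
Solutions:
 g(c) = C1*cos(c)^(3/2)


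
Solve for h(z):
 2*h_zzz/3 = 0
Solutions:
 h(z) = C1 + C2*z + C3*z^2


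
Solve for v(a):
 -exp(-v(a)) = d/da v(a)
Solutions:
 v(a) = log(C1 - a)


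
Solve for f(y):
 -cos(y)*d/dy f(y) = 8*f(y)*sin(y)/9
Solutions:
 f(y) = C1*cos(y)^(8/9)


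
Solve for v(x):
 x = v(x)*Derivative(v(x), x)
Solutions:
 v(x) = -sqrt(C1 + x^2)
 v(x) = sqrt(C1 + x^2)


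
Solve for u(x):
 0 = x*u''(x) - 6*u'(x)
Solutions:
 u(x) = C1 + C2*x^7


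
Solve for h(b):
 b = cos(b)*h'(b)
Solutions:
 h(b) = C1 + Integral(b/cos(b), b)


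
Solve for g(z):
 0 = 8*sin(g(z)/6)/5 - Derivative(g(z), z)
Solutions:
 -8*z/5 + 3*log(cos(g(z)/6) - 1) - 3*log(cos(g(z)/6) + 1) = C1


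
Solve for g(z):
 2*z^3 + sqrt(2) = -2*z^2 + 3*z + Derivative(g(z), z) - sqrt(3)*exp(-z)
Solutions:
 g(z) = C1 + z^4/2 + 2*z^3/3 - 3*z^2/2 + sqrt(2)*z - sqrt(3)*exp(-z)


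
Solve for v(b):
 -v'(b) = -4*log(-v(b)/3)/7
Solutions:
 -7*Integral(1/(log(-_y) - log(3)), (_y, v(b)))/4 = C1 - b


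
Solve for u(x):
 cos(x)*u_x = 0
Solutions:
 u(x) = C1


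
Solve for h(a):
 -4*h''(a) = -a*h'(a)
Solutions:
 h(a) = C1 + C2*erfi(sqrt(2)*a/4)


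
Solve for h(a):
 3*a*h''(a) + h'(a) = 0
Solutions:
 h(a) = C1 + C2*a^(2/3)


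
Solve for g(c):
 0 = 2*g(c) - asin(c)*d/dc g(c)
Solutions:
 g(c) = C1*exp(2*Integral(1/asin(c), c))


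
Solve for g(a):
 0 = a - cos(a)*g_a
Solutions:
 g(a) = C1 + Integral(a/cos(a), a)


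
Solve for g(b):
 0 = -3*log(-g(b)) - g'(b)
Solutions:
 -li(-g(b)) = C1 - 3*b


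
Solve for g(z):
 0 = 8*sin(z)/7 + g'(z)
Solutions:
 g(z) = C1 + 8*cos(z)/7


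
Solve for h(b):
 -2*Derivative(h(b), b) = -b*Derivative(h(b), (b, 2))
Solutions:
 h(b) = C1 + C2*b^3


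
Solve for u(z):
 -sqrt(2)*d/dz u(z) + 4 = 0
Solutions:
 u(z) = C1 + 2*sqrt(2)*z


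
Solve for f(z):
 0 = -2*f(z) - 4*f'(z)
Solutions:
 f(z) = C1*exp(-z/2)


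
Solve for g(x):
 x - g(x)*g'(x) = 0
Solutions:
 g(x) = -sqrt(C1 + x^2)
 g(x) = sqrt(C1 + x^2)


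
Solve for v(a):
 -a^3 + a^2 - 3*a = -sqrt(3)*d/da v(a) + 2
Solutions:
 v(a) = C1 + sqrt(3)*a^4/12 - sqrt(3)*a^3/9 + sqrt(3)*a^2/2 + 2*sqrt(3)*a/3


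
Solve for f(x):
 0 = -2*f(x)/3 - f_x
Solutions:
 f(x) = C1*exp(-2*x/3)


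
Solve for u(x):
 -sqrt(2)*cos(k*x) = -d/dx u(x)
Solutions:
 u(x) = C1 + sqrt(2)*sin(k*x)/k


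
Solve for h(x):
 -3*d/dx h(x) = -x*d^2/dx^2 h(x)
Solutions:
 h(x) = C1 + C2*x^4


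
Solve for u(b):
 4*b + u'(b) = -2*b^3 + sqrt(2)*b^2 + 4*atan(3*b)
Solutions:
 u(b) = C1 - b^4/2 + sqrt(2)*b^3/3 - 2*b^2 + 4*b*atan(3*b) - 2*log(9*b^2 + 1)/3


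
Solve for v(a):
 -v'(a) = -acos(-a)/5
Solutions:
 v(a) = C1 + a*acos(-a)/5 + sqrt(1 - a^2)/5


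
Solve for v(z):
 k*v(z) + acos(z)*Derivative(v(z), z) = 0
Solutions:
 v(z) = C1*exp(-k*Integral(1/acos(z), z))


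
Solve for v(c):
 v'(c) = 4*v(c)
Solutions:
 v(c) = C1*exp(4*c)


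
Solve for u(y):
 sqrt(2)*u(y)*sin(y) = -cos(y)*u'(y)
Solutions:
 u(y) = C1*cos(y)^(sqrt(2))


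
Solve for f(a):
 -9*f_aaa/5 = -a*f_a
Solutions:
 f(a) = C1 + Integral(C2*airyai(15^(1/3)*a/3) + C3*airybi(15^(1/3)*a/3), a)


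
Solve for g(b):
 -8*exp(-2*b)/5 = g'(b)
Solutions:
 g(b) = C1 + 4*exp(-2*b)/5


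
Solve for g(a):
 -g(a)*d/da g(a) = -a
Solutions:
 g(a) = -sqrt(C1 + a^2)
 g(a) = sqrt(C1 + a^2)


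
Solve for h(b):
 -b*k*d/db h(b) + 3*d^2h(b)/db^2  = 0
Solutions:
 h(b) = Piecewise((-sqrt(6)*sqrt(pi)*C1*erf(sqrt(6)*b*sqrt(-k)/6)/(2*sqrt(-k)) - C2, (k > 0) | (k < 0)), (-C1*b - C2, True))


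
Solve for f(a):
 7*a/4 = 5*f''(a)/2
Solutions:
 f(a) = C1 + C2*a + 7*a^3/60


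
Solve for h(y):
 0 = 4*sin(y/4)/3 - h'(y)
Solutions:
 h(y) = C1 - 16*cos(y/4)/3


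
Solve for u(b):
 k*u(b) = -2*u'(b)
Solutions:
 u(b) = C1*exp(-b*k/2)


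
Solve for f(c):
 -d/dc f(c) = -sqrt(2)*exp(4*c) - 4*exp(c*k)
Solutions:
 f(c) = C1 + sqrt(2)*exp(4*c)/4 + 4*exp(c*k)/k


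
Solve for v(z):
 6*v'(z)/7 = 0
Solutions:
 v(z) = C1


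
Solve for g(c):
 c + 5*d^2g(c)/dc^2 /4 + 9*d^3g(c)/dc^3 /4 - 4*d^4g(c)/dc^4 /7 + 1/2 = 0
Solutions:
 g(c) = C1 + C2*c + C3*exp(c*(63 - sqrt(6209))/32) + C4*exp(c*(63 + sqrt(6209))/32) - 2*c^3/15 + 13*c^2/25


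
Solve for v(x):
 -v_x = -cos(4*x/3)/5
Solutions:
 v(x) = C1 + 3*sin(4*x/3)/20


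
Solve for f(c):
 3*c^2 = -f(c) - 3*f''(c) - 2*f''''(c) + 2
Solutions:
 f(c) = C1*sin(c) + C2*sin(sqrt(2)*c/2) + C3*cos(c) + C4*cos(sqrt(2)*c/2) - 3*c^2 + 20


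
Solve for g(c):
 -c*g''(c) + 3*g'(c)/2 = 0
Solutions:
 g(c) = C1 + C2*c^(5/2)


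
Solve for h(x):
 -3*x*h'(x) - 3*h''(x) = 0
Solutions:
 h(x) = C1 + C2*erf(sqrt(2)*x/2)


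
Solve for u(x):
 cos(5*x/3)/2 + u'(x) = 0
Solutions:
 u(x) = C1 - 3*sin(5*x/3)/10


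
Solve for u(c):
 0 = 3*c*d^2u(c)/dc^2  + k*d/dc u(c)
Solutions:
 u(c) = C1 + c^(1 - re(k)/3)*(C2*sin(log(c)*Abs(im(k))/3) + C3*cos(log(c)*im(k)/3))


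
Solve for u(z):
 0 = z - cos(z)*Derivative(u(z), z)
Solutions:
 u(z) = C1 + Integral(z/cos(z), z)


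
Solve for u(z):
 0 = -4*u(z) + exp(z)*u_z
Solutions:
 u(z) = C1*exp(-4*exp(-z))


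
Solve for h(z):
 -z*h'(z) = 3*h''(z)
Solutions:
 h(z) = C1 + C2*erf(sqrt(6)*z/6)


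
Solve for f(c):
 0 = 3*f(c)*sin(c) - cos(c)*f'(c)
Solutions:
 f(c) = C1/cos(c)^3


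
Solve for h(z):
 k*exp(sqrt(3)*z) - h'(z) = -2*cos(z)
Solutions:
 h(z) = C1 + sqrt(3)*k*exp(sqrt(3)*z)/3 + 2*sin(z)


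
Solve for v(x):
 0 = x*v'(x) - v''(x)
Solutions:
 v(x) = C1 + C2*erfi(sqrt(2)*x/2)


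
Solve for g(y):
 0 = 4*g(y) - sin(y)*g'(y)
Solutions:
 g(y) = C1*(cos(y)^2 - 2*cos(y) + 1)/(cos(y)^2 + 2*cos(y) + 1)


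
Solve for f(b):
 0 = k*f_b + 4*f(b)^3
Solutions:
 f(b) = -sqrt(2)*sqrt(-k/(C1*k - 4*b))/2
 f(b) = sqrt(2)*sqrt(-k/(C1*k - 4*b))/2


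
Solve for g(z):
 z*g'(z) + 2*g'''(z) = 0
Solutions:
 g(z) = C1 + Integral(C2*airyai(-2^(2/3)*z/2) + C3*airybi(-2^(2/3)*z/2), z)


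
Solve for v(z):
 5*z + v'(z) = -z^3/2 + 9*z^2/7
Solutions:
 v(z) = C1 - z^4/8 + 3*z^3/7 - 5*z^2/2


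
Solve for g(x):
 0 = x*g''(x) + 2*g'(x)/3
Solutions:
 g(x) = C1 + C2*x^(1/3)


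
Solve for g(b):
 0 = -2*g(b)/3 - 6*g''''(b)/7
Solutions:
 g(b) = (C1*sin(sqrt(6)*7^(1/4)*b/6) + C2*cos(sqrt(6)*7^(1/4)*b/6))*exp(-sqrt(6)*7^(1/4)*b/6) + (C3*sin(sqrt(6)*7^(1/4)*b/6) + C4*cos(sqrt(6)*7^(1/4)*b/6))*exp(sqrt(6)*7^(1/4)*b/6)


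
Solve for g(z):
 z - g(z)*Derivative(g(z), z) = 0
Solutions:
 g(z) = -sqrt(C1 + z^2)
 g(z) = sqrt(C1 + z^2)


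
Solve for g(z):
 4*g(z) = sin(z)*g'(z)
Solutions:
 g(z) = C1*(cos(z)^2 - 2*cos(z) + 1)/(cos(z)^2 + 2*cos(z) + 1)


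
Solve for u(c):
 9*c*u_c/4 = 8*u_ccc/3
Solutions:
 u(c) = C1 + Integral(C2*airyai(3*2^(1/3)*c/4) + C3*airybi(3*2^(1/3)*c/4), c)


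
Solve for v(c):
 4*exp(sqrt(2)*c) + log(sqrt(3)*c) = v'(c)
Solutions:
 v(c) = C1 + c*log(c) + c*(-1 + log(3)/2) + 2*sqrt(2)*exp(sqrt(2)*c)


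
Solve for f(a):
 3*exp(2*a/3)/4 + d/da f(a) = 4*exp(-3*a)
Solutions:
 f(a) = C1 - 9*exp(2*a/3)/8 - 4*exp(-3*a)/3


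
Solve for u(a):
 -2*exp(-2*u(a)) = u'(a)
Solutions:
 u(a) = log(-sqrt(C1 - 4*a))
 u(a) = log(C1 - 4*a)/2


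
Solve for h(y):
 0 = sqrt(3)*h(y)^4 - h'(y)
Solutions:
 h(y) = (-1/(C1 + 3*sqrt(3)*y))^(1/3)
 h(y) = (-1/(C1 + sqrt(3)*y))^(1/3)*(-3^(2/3) - 3*3^(1/6)*I)/6
 h(y) = (-1/(C1 + sqrt(3)*y))^(1/3)*(-3^(2/3) + 3*3^(1/6)*I)/6


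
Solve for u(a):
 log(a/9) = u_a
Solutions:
 u(a) = C1 + a*log(a) - a*log(9) - a


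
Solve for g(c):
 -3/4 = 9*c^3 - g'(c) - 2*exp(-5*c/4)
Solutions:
 g(c) = C1 + 9*c^4/4 + 3*c/4 + 8*exp(-5*c/4)/5


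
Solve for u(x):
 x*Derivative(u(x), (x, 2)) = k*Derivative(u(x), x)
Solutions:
 u(x) = C1 + x^(re(k) + 1)*(C2*sin(log(x)*Abs(im(k))) + C3*cos(log(x)*im(k)))


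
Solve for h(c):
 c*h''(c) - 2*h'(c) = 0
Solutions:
 h(c) = C1 + C2*c^3


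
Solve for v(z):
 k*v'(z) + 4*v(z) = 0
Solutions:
 v(z) = C1*exp(-4*z/k)


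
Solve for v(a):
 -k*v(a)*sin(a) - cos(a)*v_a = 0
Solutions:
 v(a) = C1*exp(k*log(cos(a)))


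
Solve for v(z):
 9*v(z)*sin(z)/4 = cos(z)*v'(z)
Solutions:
 v(z) = C1/cos(z)^(9/4)


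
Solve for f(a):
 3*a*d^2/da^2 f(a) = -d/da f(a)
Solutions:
 f(a) = C1 + C2*a^(2/3)


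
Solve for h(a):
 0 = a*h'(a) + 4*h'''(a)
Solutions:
 h(a) = C1 + Integral(C2*airyai(-2^(1/3)*a/2) + C3*airybi(-2^(1/3)*a/2), a)


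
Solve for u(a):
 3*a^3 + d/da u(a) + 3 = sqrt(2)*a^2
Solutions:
 u(a) = C1 - 3*a^4/4 + sqrt(2)*a^3/3 - 3*a


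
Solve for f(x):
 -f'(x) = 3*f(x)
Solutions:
 f(x) = C1*exp(-3*x)


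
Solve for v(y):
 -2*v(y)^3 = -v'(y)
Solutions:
 v(y) = -sqrt(2)*sqrt(-1/(C1 + 2*y))/2
 v(y) = sqrt(2)*sqrt(-1/(C1 + 2*y))/2


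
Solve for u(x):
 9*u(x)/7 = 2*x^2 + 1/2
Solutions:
 u(x) = 14*x^2/9 + 7/18


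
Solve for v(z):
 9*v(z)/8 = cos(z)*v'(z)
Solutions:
 v(z) = C1*(sin(z) + 1)^(9/16)/(sin(z) - 1)^(9/16)


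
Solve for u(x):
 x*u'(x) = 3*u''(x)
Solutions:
 u(x) = C1 + C2*erfi(sqrt(6)*x/6)


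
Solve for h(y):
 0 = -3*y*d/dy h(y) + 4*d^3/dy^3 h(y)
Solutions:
 h(y) = C1 + Integral(C2*airyai(6^(1/3)*y/2) + C3*airybi(6^(1/3)*y/2), y)


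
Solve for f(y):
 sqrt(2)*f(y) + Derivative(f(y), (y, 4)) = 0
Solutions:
 f(y) = (C1*sin(2^(5/8)*y/2) + C2*cos(2^(5/8)*y/2))*exp(-2^(5/8)*y/2) + (C3*sin(2^(5/8)*y/2) + C4*cos(2^(5/8)*y/2))*exp(2^(5/8)*y/2)


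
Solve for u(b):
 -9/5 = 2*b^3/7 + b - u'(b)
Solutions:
 u(b) = C1 + b^4/14 + b^2/2 + 9*b/5


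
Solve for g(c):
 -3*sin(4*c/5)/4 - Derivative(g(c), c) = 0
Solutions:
 g(c) = C1 + 15*cos(4*c/5)/16


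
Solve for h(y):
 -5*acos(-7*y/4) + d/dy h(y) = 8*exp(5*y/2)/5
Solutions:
 h(y) = C1 + 5*y*acos(-7*y/4) + 5*sqrt(16 - 49*y^2)/7 + 16*exp(5*y/2)/25


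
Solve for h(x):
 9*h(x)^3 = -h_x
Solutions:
 h(x) = -sqrt(2)*sqrt(-1/(C1 - 9*x))/2
 h(x) = sqrt(2)*sqrt(-1/(C1 - 9*x))/2


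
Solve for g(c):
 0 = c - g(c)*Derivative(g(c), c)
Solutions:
 g(c) = -sqrt(C1 + c^2)
 g(c) = sqrt(C1 + c^2)


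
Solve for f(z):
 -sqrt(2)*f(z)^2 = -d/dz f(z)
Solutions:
 f(z) = -1/(C1 + sqrt(2)*z)


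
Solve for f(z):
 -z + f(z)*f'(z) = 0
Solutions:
 f(z) = -sqrt(C1 + z^2)
 f(z) = sqrt(C1 + z^2)


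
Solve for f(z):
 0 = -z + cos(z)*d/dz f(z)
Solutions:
 f(z) = C1 + Integral(z/cos(z), z)


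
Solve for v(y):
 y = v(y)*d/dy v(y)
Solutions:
 v(y) = -sqrt(C1 + y^2)
 v(y) = sqrt(C1 + y^2)


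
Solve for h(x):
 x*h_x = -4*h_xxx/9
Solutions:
 h(x) = C1 + Integral(C2*airyai(-2^(1/3)*3^(2/3)*x/2) + C3*airybi(-2^(1/3)*3^(2/3)*x/2), x)


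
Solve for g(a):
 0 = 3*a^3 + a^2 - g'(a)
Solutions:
 g(a) = C1 + 3*a^4/4 + a^3/3


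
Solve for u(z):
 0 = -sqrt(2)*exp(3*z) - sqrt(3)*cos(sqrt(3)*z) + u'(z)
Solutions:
 u(z) = C1 + sqrt(2)*exp(3*z)/3 + sin(sqrt(3)*z)


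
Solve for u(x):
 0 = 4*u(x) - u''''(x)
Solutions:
 u(x) = C1*exp(-sqrt(2)*x) + C2*exp(sqrt(2)*x) + C3*sin(sqrt(2)*x) + C4*cos(sqrt(2)*x)


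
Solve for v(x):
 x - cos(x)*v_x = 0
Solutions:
 v(x) = C1 + Integral(x/cos(x), x)


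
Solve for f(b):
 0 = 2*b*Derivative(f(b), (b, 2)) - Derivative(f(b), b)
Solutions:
 f(b) = C1 + C2*b^(3/2)


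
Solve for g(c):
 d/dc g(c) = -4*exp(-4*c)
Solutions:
 g(c) = C1 + exp(-4*c)


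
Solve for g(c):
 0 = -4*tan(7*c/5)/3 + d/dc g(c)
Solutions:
 g(c) = C1 - 20*log(cos(7*c/5))/21


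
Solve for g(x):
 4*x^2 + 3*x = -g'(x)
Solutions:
 g(x) = C1 - 4*x^3/3 - 3*x^2/2


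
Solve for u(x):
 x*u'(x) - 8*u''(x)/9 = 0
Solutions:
 u(x) = C1 + C2*erfi(3*x/4)


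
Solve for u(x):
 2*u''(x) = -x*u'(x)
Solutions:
 u(x) = C1 + C2*erf(x/2)


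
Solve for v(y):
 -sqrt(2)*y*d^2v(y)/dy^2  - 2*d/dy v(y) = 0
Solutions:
 v(y) = C1 + C2*y^(1 - sqrt(2))


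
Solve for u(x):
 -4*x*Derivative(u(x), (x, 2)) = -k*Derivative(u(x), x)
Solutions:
 u(x) = C1 + x^(re(k)/4 + 1)*(C2*sin(log(x)*Abs(im(k))/4) + C3*cos(log(x)*im(k)/4))


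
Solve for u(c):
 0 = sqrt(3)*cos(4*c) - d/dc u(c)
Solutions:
 u(c) = C1 + sqrt(3)*sin(4*c)/4


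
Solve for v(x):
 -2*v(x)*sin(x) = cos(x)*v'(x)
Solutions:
 v(x) = C1*cos(x)^2


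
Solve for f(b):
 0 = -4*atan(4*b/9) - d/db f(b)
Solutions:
 f(b) = C1 - 4*b*atan(4*b/9) + 9*log(16*b^2 + 81)/2


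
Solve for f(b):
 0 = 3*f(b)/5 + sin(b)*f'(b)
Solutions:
 f(b) = C1*(cos(b) + 1)^(3/10)/(cos(b) - 1)^(3/10)


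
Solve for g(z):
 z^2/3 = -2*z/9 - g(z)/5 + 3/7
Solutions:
 g(z) = -5*z^2/3 - 10*z/9 + 15/7


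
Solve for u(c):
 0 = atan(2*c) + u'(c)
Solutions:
 u(c) = C1 - c*atan(2*c) + log(4*c^2 + 1)/4


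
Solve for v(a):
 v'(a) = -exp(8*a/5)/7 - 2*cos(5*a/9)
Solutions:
 v(a) = C1 - 5*exp(8*a/5)/56 - 18*sin(5*a/9)/5


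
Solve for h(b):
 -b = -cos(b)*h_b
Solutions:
 h(b) = C1 + Integral(b/cos(b), b)


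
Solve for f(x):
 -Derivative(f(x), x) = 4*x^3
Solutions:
 f(x) = C1 - x^4


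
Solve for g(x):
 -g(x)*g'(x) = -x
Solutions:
 g(x) = -sqrt(C1 + x^2)
 g(x) = sqrt(C1 + x^2)


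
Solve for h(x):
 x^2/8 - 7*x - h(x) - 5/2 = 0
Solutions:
 h(x) = x^2/8 - 7*x - 5/2


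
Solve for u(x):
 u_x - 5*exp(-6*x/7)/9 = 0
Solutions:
 u(x) = C1 - 35*exp(-6*x/7)/54


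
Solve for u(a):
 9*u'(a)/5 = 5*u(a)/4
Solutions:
 u(a) = C1*exp(25*a/36)


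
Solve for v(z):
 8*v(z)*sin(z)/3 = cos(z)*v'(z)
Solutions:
 v(z) = C1/cos(z)^(8/3)


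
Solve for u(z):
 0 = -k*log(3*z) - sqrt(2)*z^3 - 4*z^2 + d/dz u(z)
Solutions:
 u(z) = C1 + k*z*log(z) - k*z + k*z*log(3) + sqrt(2)*z^4/4 + 4*z^3/3


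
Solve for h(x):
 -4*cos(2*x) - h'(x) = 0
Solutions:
 h(x) = C1 - 2*sin(2*x)


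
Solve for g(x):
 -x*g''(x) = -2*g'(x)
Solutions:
 g(x) = C1 + C2*x^3


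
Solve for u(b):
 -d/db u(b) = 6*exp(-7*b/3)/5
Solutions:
 u(b) = C1 + 18*exp(-7*b/3)/35


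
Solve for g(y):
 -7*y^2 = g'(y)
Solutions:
 g(y) = C1 - 7*y^3/3


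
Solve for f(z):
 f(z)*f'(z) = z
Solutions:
 f(z) = -sqrt(C1 + z^2)
 f(z) = sqrt(C1 + z^2)


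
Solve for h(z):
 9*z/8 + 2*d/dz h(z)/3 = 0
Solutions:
 h(z) = C1 - 27*z^2/32


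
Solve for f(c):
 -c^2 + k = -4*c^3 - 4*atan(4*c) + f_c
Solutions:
 f(c) = C1 + c^4 - c^3/3 + c*k + 4*c*atan(4*c) - log(16*c^2 + 1)/2


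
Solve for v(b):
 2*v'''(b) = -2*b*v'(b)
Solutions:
 v(b) = C1 + Integral(C2*airyai(-b) + C3*airybi(-b), b)


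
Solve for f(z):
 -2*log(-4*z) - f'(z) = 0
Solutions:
 f(z) = C1 - 2*z*log(-z) + 2*z*(1 - 2*log(2))


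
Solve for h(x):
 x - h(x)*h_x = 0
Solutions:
 h(x) = -sqrt(C1 + x^2)
 h(x) = sqrt(C1 + x^2)


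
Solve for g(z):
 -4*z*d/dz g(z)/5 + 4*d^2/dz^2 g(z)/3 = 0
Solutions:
 g(z) = C1 + C2*erfi(sqrt(30)*z/10)


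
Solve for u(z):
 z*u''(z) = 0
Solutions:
 u(z) = C1 + C2*z


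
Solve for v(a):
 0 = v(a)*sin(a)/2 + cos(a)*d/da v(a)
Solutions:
 v(a) = C1*sqrt(cos(a))


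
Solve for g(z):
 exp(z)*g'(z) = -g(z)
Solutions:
 g(z) = C1*exp(exp(-z))


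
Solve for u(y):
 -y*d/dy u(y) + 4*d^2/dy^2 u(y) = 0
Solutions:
 u(y) = C1 + C2*erfi(sqrt(2)*y/4)


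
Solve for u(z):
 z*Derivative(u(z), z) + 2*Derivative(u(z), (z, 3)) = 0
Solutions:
 u(z) = C1 + Integral(C2*airyai(-2^(2/3)*z/2) + C3*airybi(-2^(2/3)*z/2), z)


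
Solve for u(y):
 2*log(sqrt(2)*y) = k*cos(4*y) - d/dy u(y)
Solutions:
 u(y) = C1 + k*sin(4*y)/4 - 2*y*log(y) - y*log(2) + 2*y


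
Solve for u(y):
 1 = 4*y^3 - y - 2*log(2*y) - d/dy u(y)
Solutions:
 u(y) = C1 + y^4 - y^2/2 - 2*y*log(y) - y*log(4) + y


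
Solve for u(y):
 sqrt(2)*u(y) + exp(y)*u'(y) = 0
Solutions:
 u(y) = C1*exp(sqrt(2)*exp(-y))


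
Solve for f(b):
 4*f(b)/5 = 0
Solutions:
 f(b) = 0


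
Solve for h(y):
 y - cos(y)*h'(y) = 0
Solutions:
 h(y) = C1 + Integral(y/cos(y), y)


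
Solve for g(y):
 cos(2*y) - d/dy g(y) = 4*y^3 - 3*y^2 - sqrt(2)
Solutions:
 g(y) = C1 - y^4 + y^3 + sqrt(2)*y + sin(2*y)/2


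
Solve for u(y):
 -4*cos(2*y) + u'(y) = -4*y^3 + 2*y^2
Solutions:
 u(y) = C1 - y^4 + 2*y^3/3 + 2*sin(2*y)
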